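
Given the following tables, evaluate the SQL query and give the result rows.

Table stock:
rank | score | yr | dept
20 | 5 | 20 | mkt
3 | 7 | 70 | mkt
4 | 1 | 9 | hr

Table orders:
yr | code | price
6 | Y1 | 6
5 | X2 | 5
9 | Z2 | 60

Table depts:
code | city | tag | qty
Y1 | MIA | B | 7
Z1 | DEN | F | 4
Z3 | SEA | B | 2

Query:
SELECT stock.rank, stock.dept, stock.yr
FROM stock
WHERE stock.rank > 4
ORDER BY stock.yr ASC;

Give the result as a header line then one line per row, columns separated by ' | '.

== RESULT ==
stock.rank | stock.dept | stock.yr
20 | mkt | 20

Derivation:
After WHERE (1 rows):
stock.rank | stock.score | stock.yr | stock.dept
20 | 5 | 20 | mkt
After SELECT (1 rows):
stock.rank | stock.dept | stock.yr
20 | mkt | 20
After ORDER BY (1 rows):
stock.rank | stock.dept | stock.yr
20 | mkt | 20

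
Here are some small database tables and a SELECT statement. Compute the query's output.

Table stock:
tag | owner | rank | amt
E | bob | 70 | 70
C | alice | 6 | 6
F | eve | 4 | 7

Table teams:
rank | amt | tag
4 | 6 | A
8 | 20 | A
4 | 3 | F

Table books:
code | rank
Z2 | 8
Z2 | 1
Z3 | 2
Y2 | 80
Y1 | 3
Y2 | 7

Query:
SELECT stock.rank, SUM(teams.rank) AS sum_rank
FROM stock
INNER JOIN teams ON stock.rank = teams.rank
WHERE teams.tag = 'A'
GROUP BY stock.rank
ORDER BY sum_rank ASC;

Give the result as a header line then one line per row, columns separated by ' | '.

After JOIN teams (2 rows):
stock.tag | stock.owner | stock.rank | stock.amt | teams.rank | teams.amt | teams.tag
F | eve | 4 | 7 | 4 | 6 | A
F | eve | 4 | 7 | 4 | 3 | F
After WHERE (1 rows):
stock.tag | stock.owner | stock.rank | stock.amt | teams.rank | teams.amt | teams.tag
F | eve | 4 | 7 | 4 | 6 | A
After GROUP BY (1 rows):
stock.rank | sum_rank
4 | 4
After ORDER BY (1 rows):
stock.rank | sum_rank
4 | 4

== RESULT ==
stock.rank | sum_rank
4 | 4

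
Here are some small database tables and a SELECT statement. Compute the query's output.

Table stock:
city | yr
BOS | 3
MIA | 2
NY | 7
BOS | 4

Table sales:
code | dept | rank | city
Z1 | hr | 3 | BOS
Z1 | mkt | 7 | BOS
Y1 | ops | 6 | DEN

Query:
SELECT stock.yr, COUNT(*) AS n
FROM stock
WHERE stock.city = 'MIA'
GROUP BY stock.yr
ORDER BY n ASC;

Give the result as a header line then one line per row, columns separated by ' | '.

After WHERE (1 rows):
stock.city | stock.yr
MIA | 2
After GROUP BY (1 rows):
stock.yr | n
2 | 1
After ORDER BY (1 rows):
stock.yr | n
2 | 1

== RESULT ==
stock.yr | n
2 | 1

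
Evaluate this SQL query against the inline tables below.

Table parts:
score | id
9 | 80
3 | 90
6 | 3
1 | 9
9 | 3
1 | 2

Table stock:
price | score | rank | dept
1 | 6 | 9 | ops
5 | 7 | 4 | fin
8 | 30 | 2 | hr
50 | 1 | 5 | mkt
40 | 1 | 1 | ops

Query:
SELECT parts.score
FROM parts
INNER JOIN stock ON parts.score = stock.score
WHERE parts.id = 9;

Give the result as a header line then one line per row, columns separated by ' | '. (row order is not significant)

== RESULT ==
parts.score
1
1

Derivation:
After JOIN stock (5 rows):
parts.score | parts.id | stock.price | stock.score | stock.rank | stock.dept
6 | 3 | 1 | 6 | 9 | ops
1 | 9 | 50 | 1 | 5 | mkt
1 | 9 | 40 | 1 | 1 | ops
1 | 2 | 50 | 1 | 5 | mkt
1 | 2 | 40 | 1 | 1 | ops
After WHERE (2 rows):
parts.score | parts.id | stock.price | stock.score | stock.rank | stock.dept
1 | 9 | 50 | 1 | 5 | mkt
1 | 9 | 40 | 1 | 1 | ops
After SELECT (2 rows):
parts.score
1
1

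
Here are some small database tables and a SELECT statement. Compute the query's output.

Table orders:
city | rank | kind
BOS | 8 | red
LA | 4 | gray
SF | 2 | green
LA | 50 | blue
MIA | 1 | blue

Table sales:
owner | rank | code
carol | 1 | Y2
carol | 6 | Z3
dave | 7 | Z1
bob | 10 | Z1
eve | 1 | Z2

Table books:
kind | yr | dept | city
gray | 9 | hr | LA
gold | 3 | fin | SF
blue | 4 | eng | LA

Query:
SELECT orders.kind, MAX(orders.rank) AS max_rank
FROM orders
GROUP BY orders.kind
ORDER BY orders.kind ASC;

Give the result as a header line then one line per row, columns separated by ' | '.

== RESULT ==
orders.kind | max_rank
blue | 50
gray | 4
green | 2
red | 8

Derivation:
After GROUP BY (4 rows):
orders.kind | max_rank
red | 8
gray | 4
green | 2
blue | 50
After ORDER BY (4 rows):
orders.kind | max_rank
blue | 50
gray | 4
green | 2
red | 8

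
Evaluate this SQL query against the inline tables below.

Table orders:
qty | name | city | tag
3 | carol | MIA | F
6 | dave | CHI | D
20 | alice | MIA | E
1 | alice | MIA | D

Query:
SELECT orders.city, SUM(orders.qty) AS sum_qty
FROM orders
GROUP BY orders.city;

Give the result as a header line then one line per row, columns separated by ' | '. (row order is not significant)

After GROUP BY (2 rows):
orders.city | sum_qty
MIA | 24
CHI | 6

== RESULT ==
orders.city | sum_qty
MIA | 24
CHI | 6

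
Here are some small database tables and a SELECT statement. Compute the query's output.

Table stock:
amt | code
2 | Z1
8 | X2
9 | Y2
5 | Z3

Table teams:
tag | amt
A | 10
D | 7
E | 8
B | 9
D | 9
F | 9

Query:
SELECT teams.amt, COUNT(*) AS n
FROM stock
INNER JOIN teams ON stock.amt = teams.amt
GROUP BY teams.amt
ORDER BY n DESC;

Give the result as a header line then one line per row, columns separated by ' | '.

== RESULT ==
teams.amt | n
9 | 3
8 | 1

Derivation:
After JOIN teams (4 rows):
stock.amt | stock.code | teams.tag | teams.amt
8 | X2 | E | 8
9 | Y2 | B | 9
9 | Y2 | D | 9
9 | Y2 | F | 9
After GROUP BY (2 rows):
teams.amt | n
8 | 1
9 | 3
After ORDER BY (2 rows):
teams.amt | n
9 | 3
8 | 1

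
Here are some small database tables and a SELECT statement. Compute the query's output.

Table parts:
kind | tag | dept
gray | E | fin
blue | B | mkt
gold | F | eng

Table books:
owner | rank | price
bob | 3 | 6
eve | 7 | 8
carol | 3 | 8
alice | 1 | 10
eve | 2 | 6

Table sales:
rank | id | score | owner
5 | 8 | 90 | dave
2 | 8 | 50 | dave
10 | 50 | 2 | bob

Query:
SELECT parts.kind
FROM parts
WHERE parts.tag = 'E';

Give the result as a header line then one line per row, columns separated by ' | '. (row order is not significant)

After WHERE (1 rows):
parts.kind | parts.tag | parts.dept
gray | E | fin
After SELECT (1 rows):
parts.kind
gray

== RESULT ==
parts.kind
gray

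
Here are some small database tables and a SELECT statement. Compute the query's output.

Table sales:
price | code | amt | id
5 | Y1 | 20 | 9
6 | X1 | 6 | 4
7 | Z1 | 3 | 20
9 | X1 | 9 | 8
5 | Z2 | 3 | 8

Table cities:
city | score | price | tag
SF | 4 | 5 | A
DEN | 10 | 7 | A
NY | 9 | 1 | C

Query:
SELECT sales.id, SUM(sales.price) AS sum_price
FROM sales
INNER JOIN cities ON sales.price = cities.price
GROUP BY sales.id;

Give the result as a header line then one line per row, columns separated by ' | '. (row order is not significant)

After JOIN cities (3 rows):
sales.price | sales.code | sales.amt | sales.id | cities.city | cities.score | cities.price | cities.tag
5 | Y1 | 20 | 9 | SF | 4 | 5 | A
7 | Z1 | 3 | 20 | DEN | 10 | 7 | A
5 | Z2 | 3 | 8 | SF | 4 | 5 | A
After GROUP BY (3 rows):
sales.id | sum_price
9 | 5
20 | 7
8 | 5

== RESULT ==
sales.id | sum_price
9 | 5
20 | 7
8 | 5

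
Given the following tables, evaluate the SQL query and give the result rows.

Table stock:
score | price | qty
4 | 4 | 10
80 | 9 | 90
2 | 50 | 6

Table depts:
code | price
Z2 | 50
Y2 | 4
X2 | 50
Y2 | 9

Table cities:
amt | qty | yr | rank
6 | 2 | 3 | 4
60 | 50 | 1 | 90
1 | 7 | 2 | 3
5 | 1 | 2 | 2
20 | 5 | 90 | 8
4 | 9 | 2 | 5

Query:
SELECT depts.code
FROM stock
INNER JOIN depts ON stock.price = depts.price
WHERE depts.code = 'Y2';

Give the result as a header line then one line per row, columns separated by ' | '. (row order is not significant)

After JOIN depts (4 rows):
stock.score | stock.price | stock.qty | depts.code | depts.price
4 | 4 | 10 | Y2 | 4
80 | 9 | 90 | Y2 | 9
2 | 50 | 6 | Z2 | 50
2 | 50 | 6 | X2 | 50
After WHERE (2 rows):
stock.score | stock.price | stock.qty | depts.code | depts.price
4 | 4 | 10 | Y2 | 4
80 | 9 | 90 | Y2 | 9
After SELECT (2 rows):
depts.code
Y2
Y2

== RESULT ==
depts.code
Y2
Y2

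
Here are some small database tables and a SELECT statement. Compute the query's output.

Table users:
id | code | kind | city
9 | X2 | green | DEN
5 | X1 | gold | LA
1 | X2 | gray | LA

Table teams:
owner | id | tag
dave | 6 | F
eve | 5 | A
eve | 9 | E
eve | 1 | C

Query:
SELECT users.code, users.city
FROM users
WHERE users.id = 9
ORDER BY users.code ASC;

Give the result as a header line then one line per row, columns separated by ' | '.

After WHERE (1 rows):
users.id | users.code | users.kind | users.city
9 | X2 | green | DEN
After SELECT (1 rows):
users.code | users.city
X2 | DEN
After ORDER BY (1 rows):
users.code | users.city
X2 | DEN

== RESULT ==
users.code | users.city
X2 | DEN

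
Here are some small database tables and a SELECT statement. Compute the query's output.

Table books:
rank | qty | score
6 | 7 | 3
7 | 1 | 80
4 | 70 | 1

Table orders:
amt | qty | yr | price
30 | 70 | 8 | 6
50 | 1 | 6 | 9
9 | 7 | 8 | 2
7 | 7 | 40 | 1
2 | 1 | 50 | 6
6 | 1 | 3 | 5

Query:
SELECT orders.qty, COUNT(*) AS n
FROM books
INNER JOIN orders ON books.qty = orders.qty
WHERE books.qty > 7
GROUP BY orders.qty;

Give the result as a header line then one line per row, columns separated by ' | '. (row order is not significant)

== RESULT ==
orders.qty | n
70 | 1

Derivation:
After JOIN orders (6 rows):
books.rank | books.qty | books.score | orders.amt | orders.qty | orders.yr | orders.price
6 | 7 | 3 | 9 | 7 | 8 | 2
6 | 7 | 3 | 7 | 7 | 40 | 1
7 | 1 | 80 | 50 | 1 | 6 | 9
7 | 1 | 80 | 2 | 1 | 50 | 6
7 | 1 | 80 | 6 | 1 | 3 | 5
4 | 70 | 1 | 30 | 70 | 8 | 6
After WHERE (1 rows):
books.rank | books.qty | books.score | orders.amt | orders.qty | orders.yr | orders.price
4 | 70 | 1 | 30 | 70 | 8 | 6
After GROUP BY (1 rows):
orders.qty | n
70 | 1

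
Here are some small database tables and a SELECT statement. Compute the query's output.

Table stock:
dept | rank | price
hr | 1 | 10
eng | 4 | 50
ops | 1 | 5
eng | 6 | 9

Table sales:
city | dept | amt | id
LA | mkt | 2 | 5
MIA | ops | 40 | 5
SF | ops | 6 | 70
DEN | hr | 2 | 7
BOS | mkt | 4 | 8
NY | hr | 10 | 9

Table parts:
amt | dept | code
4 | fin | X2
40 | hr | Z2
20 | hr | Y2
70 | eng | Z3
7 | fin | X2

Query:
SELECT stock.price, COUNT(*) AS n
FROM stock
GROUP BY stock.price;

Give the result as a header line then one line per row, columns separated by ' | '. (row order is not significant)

After GROUP BY (4 rows):
stock.price | n
10 | 1
50 | 1
5 | 1
9 | 1

== RESULT ==
stock.price | n
10 | 1
50 | 1
5 | 1
9 | 1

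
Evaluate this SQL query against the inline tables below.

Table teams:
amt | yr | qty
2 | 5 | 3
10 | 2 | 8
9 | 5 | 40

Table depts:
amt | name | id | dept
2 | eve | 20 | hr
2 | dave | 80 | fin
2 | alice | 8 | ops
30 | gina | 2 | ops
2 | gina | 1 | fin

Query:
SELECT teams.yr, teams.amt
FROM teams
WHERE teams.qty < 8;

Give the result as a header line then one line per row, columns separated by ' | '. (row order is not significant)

After WHERE (1 rows):
teams.amt | teams.yr | teams.qty
2 | 5 | 3
After SELECT (1 rows):
teams.yr | teams.amt
5 | 2

== RESULT ==
teams.yr | teams.amt
5 | 2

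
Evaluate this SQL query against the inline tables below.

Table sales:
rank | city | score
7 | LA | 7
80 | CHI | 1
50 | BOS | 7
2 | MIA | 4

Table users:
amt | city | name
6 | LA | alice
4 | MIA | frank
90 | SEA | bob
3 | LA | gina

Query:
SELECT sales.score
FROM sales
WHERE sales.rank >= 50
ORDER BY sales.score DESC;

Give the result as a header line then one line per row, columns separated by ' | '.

== RESULT ==
sales.score
7
1

Derivation:
After WHERE (2 rows):
sales.rank | sales.city | sales.score
80 | CHI | 1
50 | BOS | 7
After SELECT (2 rows):
sales.score
1
7
After ORDER BY (2 rows):
sales.score
7
1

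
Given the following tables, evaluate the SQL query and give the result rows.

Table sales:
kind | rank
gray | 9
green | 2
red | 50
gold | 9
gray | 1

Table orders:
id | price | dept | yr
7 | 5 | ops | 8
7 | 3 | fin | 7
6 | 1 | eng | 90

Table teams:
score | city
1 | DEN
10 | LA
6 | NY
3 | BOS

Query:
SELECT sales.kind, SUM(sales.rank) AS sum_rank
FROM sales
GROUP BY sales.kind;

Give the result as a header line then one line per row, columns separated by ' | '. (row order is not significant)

== RESULT ==
sales.kind | sum_rank
gray | 10
green | 2
red | 50
gold | 9

Derivation:
After GROUP BY (4 rows):
sales.kind | sum_rank
gray | 10
green | 2
red | 50
gold | 9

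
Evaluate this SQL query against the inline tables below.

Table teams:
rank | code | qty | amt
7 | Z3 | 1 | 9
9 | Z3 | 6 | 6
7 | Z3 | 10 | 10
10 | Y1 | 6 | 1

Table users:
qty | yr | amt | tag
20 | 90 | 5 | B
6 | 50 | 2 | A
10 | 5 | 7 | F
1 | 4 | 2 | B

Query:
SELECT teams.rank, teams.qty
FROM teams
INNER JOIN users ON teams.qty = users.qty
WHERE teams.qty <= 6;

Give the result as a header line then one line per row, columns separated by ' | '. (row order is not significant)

== RESULT ==
teams.rank | teams.qty
7 | 1
9 | 6
10 | 6

Derivation:
After JOIN users (4 rows):
teams.rank | teams.code | teams.qty | teams.amt | users.qty | users.yr | users.amt | users.tag
7 | Z3 | 1 | 9 | 1 | 4 | 2 | B
9 | Z3 | 6 | 6 | 6 | 50 | 2 | A
7 | Z3 | 10 | 10 | 10 | 5 | 7 | F
10 | Y1 | 6 | 1 | 6 | 50 | 2 | A
After WHERE (3 rows):
teams.rank | teams.code | teams.qty | teams.amt | users.qty | users.yr | users.amt | users.tag
7 | Z3 | 1 | 9 | 1 | 4 | 2 | B
9 | Z3 | 6 | 6 | 6 | 50 | 2 | A
10 | Y1 | 6 | 1 | 6 | 50 | 2 | A
After SELECT (3 rows):
teams.rank | teams.qty
7 | 1
9 | 6
10 | 6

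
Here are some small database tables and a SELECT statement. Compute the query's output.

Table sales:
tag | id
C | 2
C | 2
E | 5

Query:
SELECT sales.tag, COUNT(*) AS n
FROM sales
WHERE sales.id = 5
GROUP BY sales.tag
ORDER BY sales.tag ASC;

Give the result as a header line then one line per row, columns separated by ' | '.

== RESULT ==
sales.tag | n
E | 1

Derivation:
After WHERE (1 rows):
sales.tag | sales.id
E | 5
After GROUP BY (1 rows):
sales.tag | n
E | 1
After ORDER BY (1 rows):
sales.tag | n
E | 1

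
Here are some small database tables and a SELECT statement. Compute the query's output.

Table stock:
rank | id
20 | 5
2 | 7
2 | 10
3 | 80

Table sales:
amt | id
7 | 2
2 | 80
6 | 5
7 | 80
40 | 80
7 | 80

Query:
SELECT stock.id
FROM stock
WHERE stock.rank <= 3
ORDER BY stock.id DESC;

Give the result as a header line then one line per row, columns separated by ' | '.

After WHERE (3 rows):
stock.rank | stock.id
2 | 7
2 | 10
3 | 80
After SELECT (3 rows):
stock.id
7
10
80
After ORDER BY (3 rows):
stock.id
80
10
7

== RESULT ==
stock.id
80
10
7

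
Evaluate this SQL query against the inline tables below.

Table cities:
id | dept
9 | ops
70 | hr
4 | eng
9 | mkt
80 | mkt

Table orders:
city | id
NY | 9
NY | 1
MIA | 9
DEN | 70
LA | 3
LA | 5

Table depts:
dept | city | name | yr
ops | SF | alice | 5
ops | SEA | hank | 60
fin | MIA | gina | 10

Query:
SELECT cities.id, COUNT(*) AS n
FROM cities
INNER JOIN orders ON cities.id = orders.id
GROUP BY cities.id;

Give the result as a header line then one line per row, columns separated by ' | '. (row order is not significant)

After JOIN orders (5 rows):
cities.id | cities.dept | orders.city | orders.id
9 | ops | NY | 9
9 | ops | MIA | 9
70 | hr | DEN | 70
9 | mkt | NY | 9
9 | mkt | MIA | 9
After GROUP BY (2 rows):
cities.id | n
9 | 4
70 | 1

== RESULT ==
cities.id | n
9 | 4
70 | 1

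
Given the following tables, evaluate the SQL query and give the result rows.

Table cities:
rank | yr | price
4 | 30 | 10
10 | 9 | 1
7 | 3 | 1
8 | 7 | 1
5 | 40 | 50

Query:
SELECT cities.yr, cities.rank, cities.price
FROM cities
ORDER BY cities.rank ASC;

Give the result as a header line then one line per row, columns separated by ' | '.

After SELECT (5 rows):
cities.yr | cities.rank | cities.price
30 | 4 | 10
9 | 10 | 1
3 | 7 | 1
7 | 8 | 1
40 | 5 | 50
After ORDER BY (5 rows):
cities.yr | cities.rank | cities.price
30 | 4 | 10
40 | 5 | 50
3 | 7 | 1
7 | 8 | 1
9 | 10 | 1

== RESULT ==
cities.yr | cities.rank | cities.price
30 | 4 | 10
40 | 5 | 50
3 | 7 | 1
7 | 8 | 1
9 | 10 | 1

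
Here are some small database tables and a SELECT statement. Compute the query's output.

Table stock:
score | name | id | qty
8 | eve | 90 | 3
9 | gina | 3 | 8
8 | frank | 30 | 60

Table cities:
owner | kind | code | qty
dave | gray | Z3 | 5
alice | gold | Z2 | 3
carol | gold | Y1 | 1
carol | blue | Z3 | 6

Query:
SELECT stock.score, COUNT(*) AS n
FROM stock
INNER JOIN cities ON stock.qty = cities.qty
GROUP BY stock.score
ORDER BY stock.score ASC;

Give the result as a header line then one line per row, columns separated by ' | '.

After JOIN cities (1 rows):
stock.score | stock.name | stock.id | stock.qty | cities.owner | cities.kind | cities.code | cities.qty
8 | eve | 90 | 3 | alice | gold | Z2 | 3
After GROUP BY (1 rows):
stock.score | n
8 | 1
After ORDER BY (1 rows):
stock.score | n
8 | 1

== RESULT ==
stock.score | n
8 | 1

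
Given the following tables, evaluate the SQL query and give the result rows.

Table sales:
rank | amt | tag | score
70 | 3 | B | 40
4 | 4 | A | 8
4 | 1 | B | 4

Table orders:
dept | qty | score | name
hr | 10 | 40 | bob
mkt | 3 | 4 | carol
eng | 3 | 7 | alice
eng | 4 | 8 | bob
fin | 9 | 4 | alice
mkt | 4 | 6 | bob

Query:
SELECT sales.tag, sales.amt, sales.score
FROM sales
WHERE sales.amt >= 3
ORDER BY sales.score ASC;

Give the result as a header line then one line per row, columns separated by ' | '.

After WHERE (2 rows):
sales.rank | sales.amt | sales.tag | sales.score
70 | 3 | B | 40
4 | 4 | A | 8
After SELECT (2 rows):
sales.tag | sales.amt | sales.score
B | 3 | 40
A | 4 | 8
After ORDER BY (2 rows):
sales.tag | sales.amt | sales.score
A | 4 | 8
B | 3 | 40

== RESULT ==
sales.tag | sales.amt | sales.score
A | 4 | 8
B | 3 | 40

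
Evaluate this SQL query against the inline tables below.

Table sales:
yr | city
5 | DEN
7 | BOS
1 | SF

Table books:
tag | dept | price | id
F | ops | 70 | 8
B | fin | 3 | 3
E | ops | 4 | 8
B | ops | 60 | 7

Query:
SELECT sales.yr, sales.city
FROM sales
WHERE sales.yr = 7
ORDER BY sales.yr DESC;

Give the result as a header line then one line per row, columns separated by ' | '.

== RESULT ==
sales.yr | sales.city
7 | BOS

Derivation:
After WHERE (1 rows):
sales.yr | sales.city
7 | BOS
After SELECT (1 rows):
sales.yr | sales.city
7 | BOS
After ORDER BY (1 rows):
sales.yr | sales.city
7 | BOS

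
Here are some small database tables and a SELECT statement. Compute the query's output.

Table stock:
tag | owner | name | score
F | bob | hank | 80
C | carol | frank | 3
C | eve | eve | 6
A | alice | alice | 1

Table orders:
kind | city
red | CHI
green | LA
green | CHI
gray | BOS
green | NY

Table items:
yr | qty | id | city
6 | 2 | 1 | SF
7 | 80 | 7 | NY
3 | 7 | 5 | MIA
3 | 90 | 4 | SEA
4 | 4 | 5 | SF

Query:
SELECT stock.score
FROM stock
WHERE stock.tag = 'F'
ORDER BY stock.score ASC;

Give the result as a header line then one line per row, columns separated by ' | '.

After WHERE (1 rows):
stock.tag | stock.owner | stock.name | stock.score
F | bob | hank | 80
After SELECT (1 rows):
stock.score
80
After ORDER BY (1 rows):
stock.score
80

== RESULT ==
stock.score
80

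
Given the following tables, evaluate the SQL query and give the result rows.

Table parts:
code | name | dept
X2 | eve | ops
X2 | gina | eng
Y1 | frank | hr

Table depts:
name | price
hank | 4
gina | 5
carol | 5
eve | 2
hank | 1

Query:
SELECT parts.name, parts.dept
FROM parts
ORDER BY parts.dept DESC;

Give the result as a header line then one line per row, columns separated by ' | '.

== RESULT ==
parts.name | parts.dept
eve | ops
frank | hr
gina | eng

Derivation:
After SELECT (3 rows):
parts.name | parts.dept
eve | ops
gina | eng
frank | hr
After ORDER BY (3 rows):
parts.name | parts.dept
eve | ops
frank | hr
gina | eng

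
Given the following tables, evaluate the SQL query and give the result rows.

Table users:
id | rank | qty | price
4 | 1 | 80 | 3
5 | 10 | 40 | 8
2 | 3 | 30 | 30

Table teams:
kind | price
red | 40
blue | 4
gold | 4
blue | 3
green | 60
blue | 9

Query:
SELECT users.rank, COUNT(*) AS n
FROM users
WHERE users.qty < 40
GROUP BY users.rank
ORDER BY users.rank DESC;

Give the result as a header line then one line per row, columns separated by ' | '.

After WHERE (1 rows):
users.id | users.rank | users.qty | users.price
2 | 3 | 30 | 30
After GROUP BY (1 rows):
users.rank | n
3 | 1
After ORDER BY (1 rows):
users.rank | n
3 | 1

== RESULT ==
users.rank | n
3 | 1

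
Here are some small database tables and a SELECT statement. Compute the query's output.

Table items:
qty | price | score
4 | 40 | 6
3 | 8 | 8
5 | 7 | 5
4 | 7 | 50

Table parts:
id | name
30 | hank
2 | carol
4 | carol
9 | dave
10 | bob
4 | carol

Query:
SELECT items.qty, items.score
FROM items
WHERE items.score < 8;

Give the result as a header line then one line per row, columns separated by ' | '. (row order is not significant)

After WHERE (2 rows):
items.qty | items.price | items.score
4 | 40 | 6
5 | 7 | 5
After SELECT (2 rows):
items.qty | items.score
4 | 6
5 | 5

== RESULT ==
items.qty | items.score
4 | 6
5 | 5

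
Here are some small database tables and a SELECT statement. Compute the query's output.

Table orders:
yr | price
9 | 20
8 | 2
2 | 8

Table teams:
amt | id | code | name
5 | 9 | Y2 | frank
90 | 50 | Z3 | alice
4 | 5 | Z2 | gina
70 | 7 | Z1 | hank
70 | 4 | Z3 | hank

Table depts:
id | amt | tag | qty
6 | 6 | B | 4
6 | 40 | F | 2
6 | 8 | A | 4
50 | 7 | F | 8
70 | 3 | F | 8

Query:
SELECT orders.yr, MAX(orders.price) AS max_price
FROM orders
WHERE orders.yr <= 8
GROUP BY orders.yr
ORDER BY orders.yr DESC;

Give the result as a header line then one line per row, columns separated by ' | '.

== RESULT ==
orders.yr | max_price
8 | 2
2 | 8

Derivation:
After WHERE (2 rows):
orders.yr | orders.price
8 | 2
2 | 8
After GROUP BY (2 rows):
orders.yr | max_price
8 | 2
2 | 8
After ORDER BY (2 rows):
orders.yr | max_price
8 | 2
2 | 8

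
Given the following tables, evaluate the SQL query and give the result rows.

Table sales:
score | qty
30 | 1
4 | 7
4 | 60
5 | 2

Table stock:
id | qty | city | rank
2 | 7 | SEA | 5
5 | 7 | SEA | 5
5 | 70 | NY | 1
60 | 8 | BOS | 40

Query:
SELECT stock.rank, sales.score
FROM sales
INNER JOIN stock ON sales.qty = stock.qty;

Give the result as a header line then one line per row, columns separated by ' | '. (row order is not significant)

== RESULT ==
stock.rank | sales.score
5 | 4
5 | 4

Derivation:
After JOIN stock (2 rows):
sales.score | sales.qty | stock.id | stock.qty | stock.city | stock.rank
4 | 7 | 2 | 7 | SEA | 5
4 | 7 | 5 | 7 | SEA | 5
After SELECT (2 rows):
stock.rank | sales.score
5 | 4
5 | 4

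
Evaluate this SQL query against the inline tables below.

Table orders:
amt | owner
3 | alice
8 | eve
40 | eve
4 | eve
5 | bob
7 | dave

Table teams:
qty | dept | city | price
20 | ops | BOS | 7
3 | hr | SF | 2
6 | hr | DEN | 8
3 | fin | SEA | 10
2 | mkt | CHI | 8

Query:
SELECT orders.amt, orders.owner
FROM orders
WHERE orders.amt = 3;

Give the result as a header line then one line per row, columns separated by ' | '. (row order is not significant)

== RESULT ==
orders.amt | orders.owner
3 | alice

Derivation:
After WHERE (1 rows):
orders.amt | orders.owner
3 | alice
After SELECT (1 rows):
orders.amt | orders.owner
3 | alice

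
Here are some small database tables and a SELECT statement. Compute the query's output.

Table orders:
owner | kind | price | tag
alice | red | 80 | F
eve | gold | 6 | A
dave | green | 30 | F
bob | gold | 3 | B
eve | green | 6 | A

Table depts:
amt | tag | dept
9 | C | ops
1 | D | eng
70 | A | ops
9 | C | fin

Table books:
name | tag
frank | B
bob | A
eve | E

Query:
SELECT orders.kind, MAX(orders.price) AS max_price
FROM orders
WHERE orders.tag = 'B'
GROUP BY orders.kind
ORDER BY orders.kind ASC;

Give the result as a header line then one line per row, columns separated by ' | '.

After WHERE (1 rows):
orders.owner | orders.kind | orders.price | orders.tag
bob | gold | 3 | B
After GROUP BY (1 rows):
orders.kind | max_price
gold | 3
After ORDER BY (1 rows):
orders.kind | max_price
gold | 3

== RESULT ==
orders.kind | max_price
gold | 3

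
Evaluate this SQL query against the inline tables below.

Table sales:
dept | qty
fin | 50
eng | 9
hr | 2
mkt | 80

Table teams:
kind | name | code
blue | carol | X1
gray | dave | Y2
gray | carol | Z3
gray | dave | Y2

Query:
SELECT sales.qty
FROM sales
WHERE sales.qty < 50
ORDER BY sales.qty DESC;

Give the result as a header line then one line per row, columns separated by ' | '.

After WHERE (2 rows):
sales.dept | sales.qty
eng | 9
hr | 2
After SELECT (2 rows):
sales.qty
9
2
After ORDER BY (2 rows):
sales.qty
9
2

== RESULT ==
sales.qty
9
2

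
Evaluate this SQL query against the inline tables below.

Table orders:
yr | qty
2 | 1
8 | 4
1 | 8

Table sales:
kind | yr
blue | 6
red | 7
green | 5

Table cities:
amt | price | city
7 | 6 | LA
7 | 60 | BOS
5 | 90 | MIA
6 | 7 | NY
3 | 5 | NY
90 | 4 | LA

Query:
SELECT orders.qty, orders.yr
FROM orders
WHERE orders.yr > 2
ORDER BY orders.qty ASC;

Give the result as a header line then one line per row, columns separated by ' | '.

After WHERE (1 rows):
orders.yr | orders.qty
8 | 4
After SELECT (1 rows):
orders.qty | orders.yr
4 | 8
After ORDER BY (1 rows):
orders.qty | orders.yr
4 | 8

== RESULT ==
orders.qty | orders.yr
4 | 8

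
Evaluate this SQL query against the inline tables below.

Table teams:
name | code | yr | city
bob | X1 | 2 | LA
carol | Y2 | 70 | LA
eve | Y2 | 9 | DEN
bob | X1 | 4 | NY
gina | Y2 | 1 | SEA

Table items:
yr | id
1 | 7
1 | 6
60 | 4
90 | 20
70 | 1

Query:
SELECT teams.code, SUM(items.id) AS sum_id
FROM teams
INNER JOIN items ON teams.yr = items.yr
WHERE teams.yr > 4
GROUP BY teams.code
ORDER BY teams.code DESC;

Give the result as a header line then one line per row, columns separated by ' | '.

After JOIN items (3 rows):
teams.name | teams.code | teams.yr | teams.city | items.yr | items.id
carol | Y2 | 70 | LA | 70 | 1
gina | Y2 | 1 | SEA | 1 | 7
gina | Y2 | 1 | SEA | 1 | 6
After WHERE (1 rows):
teams.name | teams.code | teams.yr | teams.city | items.yr | items.id
carol | Y2 | 70 | LA | 70 | 1
After GROUP BY (1 rows):
teams.code | sum_id
Y2 | 1
After ORDER BY (1 rows):
teams.code | sum_id
Y2 | 1

== RESULT ==
teams.code | sum_id
Y2 | 1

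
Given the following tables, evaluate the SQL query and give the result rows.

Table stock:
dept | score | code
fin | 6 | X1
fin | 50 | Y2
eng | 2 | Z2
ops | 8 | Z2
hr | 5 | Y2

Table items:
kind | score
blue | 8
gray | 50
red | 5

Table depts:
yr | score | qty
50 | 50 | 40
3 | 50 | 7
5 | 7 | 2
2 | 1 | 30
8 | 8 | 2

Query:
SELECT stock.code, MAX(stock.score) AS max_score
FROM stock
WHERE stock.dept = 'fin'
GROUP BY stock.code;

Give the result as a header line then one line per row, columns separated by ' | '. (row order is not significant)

After WHERE (2 rows):
stock.dept | stock.score | stock.code
fin | 6 | X1
fin | 50 | Y2
After GROUP BY (2 rows):
stock.code | max_score
X1 | 6
Y2 | 50

== RESULT ==
stock.code | max_score
X1 | 6
Y2 | 50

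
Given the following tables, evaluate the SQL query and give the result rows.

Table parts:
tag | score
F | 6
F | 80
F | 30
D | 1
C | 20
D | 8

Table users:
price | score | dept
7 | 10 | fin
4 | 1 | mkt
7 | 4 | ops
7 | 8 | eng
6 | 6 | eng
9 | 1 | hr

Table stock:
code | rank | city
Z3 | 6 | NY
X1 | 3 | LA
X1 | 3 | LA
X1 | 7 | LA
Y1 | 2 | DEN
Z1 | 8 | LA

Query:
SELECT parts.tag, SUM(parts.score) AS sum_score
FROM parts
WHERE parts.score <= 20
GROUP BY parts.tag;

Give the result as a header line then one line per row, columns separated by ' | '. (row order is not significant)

== RESULT ==
parts.tag | sum_score
F | 6
D | 9
C | 20

Derivation:
After WHERE (4 rows):
parts.tag | parts.score
F | 6
D | 1
C | 20
D | 8
After GROUP BY (3 rows):
parts.tag | sum_score
F | 6
D | 9
C | 20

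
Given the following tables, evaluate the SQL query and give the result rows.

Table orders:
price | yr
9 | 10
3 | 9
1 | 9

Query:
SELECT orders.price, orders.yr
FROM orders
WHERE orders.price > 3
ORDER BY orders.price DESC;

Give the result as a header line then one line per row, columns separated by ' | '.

After WHERE (1 rows):
orders.price | orders.yr
9 | 10
After SELECT (1 rows):
orders.price | orders.yr
9 | 10
After ORDER BY (1 rows):
orders.price | orders.yr
9 | 10

== RESULT ==
orders.price | orders.yr
9 | 10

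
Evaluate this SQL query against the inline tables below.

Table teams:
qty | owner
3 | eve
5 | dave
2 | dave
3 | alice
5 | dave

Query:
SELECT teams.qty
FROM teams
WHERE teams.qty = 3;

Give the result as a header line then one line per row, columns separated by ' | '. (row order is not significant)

== RESULT ==
teams.qty
3
3

Derivation:
After WHERE (2 rows):
teams.qty | teams.owner
3 | eve
3 | alice
After SELECT (2 rows):
teams.qty
3
3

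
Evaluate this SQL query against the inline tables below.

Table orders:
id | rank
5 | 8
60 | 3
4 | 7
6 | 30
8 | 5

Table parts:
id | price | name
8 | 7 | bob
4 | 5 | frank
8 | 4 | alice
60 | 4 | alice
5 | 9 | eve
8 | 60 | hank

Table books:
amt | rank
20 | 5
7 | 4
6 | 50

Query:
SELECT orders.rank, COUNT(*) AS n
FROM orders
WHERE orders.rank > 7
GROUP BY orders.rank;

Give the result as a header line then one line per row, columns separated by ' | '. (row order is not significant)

After WHERE (2 rows):
orders.id | orders.rank
5 | 8
6 | 30
After GROUP BY (2 rows):
orders.rank | n
8 | 1
30 | 1

== RESULT ==
orders.rank | n
8 | 1
30 | 1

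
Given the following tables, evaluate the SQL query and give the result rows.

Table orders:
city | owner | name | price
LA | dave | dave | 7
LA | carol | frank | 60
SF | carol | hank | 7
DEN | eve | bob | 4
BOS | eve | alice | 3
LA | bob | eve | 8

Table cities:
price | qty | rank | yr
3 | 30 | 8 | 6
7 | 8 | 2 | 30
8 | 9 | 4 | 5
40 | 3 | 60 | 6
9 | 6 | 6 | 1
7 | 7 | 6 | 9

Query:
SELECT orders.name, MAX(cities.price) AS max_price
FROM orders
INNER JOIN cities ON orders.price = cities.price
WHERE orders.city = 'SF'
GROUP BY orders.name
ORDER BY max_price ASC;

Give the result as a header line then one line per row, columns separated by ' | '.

== RESULT ==
orders.name | max_price
hank | 7

Derivation:
After JOIN cities (6 rows):
orders.city | orders.owner | orders.name | orders.price | cities.price | cities.qty | cities.rank | cities.yr
LA | dave | dave | 7 | 7 | 8 | 2 | 30
LA | dave | dave | 7 | 7 | 7 | 6 | 9
SF | carol | hank | 7 | 7 | 8 | 2 | 30
SF | carol | hank | 7 | 7 | 7 | 6 | 9
BOS | eve | alice | 3 | 3 | 30 | 8 | 6
LA | bob | eve | 8 | 8 | 9 | 4 | 5
After WHERE (2 rows):
orders.city | orders.owner | orders.name | orders.price | cities.price | cities.qty | cities.rank | cities.yr
SF | carol | hank | 7 | 7 | 8 | 2 | 30
SF | carol | hank | 7 | 7 | 7 | 6 | 9
After GROUP BY (1 rows):
orders.name | max_price
hank | 7
After ORDER BY (1 rows):
orders.name | max_price
hank | 7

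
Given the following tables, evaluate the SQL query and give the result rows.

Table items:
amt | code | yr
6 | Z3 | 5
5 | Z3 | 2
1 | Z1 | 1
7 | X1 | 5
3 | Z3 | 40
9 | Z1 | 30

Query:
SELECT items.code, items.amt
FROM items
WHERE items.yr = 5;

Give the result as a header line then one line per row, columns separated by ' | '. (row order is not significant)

== RESULT ==
items.code | items.amt
Z3 | 6
X1 | 7

Derivation:
After WHERE (2 rows):
items.amt | items.code | items.yr
6 | Z3 | 5
7 | X1 | 5
After SELECT (2 rows):
items.code | items.amt
Z3 | 6
X1 | 7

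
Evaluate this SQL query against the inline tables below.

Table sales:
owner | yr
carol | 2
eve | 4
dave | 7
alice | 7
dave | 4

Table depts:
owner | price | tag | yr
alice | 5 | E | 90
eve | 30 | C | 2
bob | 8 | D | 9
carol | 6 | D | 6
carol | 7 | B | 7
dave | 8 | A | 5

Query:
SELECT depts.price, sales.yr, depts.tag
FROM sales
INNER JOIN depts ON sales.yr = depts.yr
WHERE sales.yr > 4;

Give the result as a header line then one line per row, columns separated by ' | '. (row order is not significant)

After JOIN depts (3 rows):
sales.owner | sales.yr | depts.owner | depts.price | depts.tag | depts.yr
carol | 2 | eve | 30 | C | 2
dave | 7 | carol | 7 | B | 7
alice | 7 | carol | 7 | B | 7
After WHERE (2 rows):
sales.owner | sales.yr | depts.owner | depts.price | depts.tag | depts.yr
dave | 7 | carol | 7 | B | 7
alice | 7 | carol | 7 | B | 7
After SELECT (2 rows):
depts.price | sales.yr | depts.tag
7 | 7 | B
7 | 7 | B

== RESULT ==
depts.price | sales.yr | depts.tag
7 | 7 | B
7 | 7 | B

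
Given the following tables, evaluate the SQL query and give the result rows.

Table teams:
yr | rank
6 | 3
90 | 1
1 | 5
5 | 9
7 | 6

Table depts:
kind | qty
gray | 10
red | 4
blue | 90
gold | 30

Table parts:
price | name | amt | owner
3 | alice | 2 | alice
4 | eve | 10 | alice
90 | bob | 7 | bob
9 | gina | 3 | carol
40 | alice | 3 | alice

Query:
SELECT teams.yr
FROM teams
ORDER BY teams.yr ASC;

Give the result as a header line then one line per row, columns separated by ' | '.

After SELECT (5 rows):
teams.yr
6
90
1
5
7
After ORDER BY (5 rows):
teams.yr
1
5
6
7
90

== RESULT ==
teams.yr
1
5
6
7
90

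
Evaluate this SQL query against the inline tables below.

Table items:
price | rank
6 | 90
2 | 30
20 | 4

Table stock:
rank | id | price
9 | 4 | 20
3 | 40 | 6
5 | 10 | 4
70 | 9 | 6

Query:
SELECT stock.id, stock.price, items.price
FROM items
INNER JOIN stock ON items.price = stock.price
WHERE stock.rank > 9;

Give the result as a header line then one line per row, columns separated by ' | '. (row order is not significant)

== RESULT ==
stock.id | stock.price | items.price
9 | 6 | 6

Derivation:
After JOIN stock (3 rows):
items.price | items.rank | stock.rank | stock.id | stock.price
6 | 90 | 3 | 40 | 6
6 | 90 | 70 | 9 | 6
20 | 4 | 9 | 4 | 20
After WHERE (1 rows):
items.price | items.rank | stock.rank | stock.id | stock.price
6 | 90 | 70 | 9 | 6
After SELECT (1 rows):
stock.id | stock.price | items.price
9 | 6 | 6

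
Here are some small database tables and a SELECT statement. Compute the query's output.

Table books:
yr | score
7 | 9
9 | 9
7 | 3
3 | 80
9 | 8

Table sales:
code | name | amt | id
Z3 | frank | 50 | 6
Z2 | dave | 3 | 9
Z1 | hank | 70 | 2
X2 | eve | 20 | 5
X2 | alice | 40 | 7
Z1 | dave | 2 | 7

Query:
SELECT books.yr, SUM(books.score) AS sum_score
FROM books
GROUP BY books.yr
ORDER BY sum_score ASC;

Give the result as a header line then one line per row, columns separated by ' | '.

== RESULT ==
books.yr | sum_score
7 | 12
9 | 17
3 | 80

Derivation:
After GROUP BY (3 rows):
books.yr | sum_score
7 | 12
9 | 17
3 | 80
After ORDER BY (3 rows):
books.yr | sum_score
7 | 12
9 | 17
3 | 80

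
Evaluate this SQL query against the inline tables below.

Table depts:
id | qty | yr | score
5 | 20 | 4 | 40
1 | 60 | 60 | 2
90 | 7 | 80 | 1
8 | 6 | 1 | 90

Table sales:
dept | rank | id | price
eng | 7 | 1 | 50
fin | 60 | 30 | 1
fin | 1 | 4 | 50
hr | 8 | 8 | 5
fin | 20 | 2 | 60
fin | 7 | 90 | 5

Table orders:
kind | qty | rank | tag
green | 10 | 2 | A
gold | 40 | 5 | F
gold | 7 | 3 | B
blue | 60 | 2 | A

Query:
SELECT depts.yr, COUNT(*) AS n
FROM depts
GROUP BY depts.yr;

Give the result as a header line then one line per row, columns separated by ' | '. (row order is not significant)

After GROUP BY (4 rows):
depts.yr | n
4 | 1
60 | 1
80 | 1
1 | 1

== RESULT ==
depts.yr | n
4 | 1
60 | 1
80 | 1
1 | 1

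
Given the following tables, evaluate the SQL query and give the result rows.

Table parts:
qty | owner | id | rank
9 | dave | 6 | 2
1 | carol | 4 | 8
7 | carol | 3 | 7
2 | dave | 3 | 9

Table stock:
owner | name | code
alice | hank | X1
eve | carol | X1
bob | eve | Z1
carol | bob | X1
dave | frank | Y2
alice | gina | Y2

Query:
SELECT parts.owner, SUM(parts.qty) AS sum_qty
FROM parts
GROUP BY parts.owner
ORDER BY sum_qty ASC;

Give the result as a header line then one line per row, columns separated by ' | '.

After GROUP BY (2 rows):
parts.owner | sum_qty
dave | 11
carol | 8
After ORDER BY (2 rows):
parts.owner | sum_qty
carol | 8
dave | 11

== RESULT ==
parts.owner | sum_qty
carol | 8
dave | 11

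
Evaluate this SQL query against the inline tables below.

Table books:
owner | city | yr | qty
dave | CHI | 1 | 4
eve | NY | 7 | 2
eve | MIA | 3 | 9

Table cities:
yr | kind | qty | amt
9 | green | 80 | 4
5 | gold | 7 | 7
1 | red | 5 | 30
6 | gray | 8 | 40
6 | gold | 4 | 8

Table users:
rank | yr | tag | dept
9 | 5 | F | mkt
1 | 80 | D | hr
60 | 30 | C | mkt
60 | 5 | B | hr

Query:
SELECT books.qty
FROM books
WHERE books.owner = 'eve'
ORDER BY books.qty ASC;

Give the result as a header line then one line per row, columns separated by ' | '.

== RESULT ==
books.qty
2
9

Derivation:
After WHERE (2 rows):
books.owner | books.city | books.yr | books.qty
eve | NY | 7 | 2
eve | MIA | 3 | 9
After SELECT (2 rows):
books.qty
2
9
After ORDER BY (2 rows):
books.qty
2
9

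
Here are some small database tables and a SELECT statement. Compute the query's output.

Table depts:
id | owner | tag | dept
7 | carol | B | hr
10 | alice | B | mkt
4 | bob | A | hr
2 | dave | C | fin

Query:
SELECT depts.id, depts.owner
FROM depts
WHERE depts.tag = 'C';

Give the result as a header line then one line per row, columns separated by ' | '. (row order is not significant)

After WHERE (1 rows):
depts.id | depts.owner | depts.tag | depts.dept
2 | dave | C | fin
After SELECT (1 rows):
depts.id | depts.owner
2 | dave

== RESULT ==
depts.id | depts.owner
2 | dave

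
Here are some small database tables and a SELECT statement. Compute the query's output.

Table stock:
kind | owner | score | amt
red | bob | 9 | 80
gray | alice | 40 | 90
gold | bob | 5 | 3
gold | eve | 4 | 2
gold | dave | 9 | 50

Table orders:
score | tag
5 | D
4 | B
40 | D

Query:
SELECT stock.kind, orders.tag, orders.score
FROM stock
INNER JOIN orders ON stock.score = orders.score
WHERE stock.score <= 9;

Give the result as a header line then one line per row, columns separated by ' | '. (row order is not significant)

== RESULT ==
stock.kind | orders.tag | orders.score
gold | D | 5
gold | B | 4

Derivation:
After JOIN orders (3 rows):
stock.kind | stock.owner | stock.score | stock.amt | orders.score | orders.tag
gray | alice | 40 | 90 | 40 | D
gold | bob | 5 | 3 | 5 | D
gold | eve | 4 | 2 | 4 | B
After WHERE (2 rows):
stock.kind | stock.owner | stock.score | stock.amt | orders.score | orders.tag
gold | bob | 5 | 3 | 5 | D
gold | eve | 4 | 2 | 4 | B
After SELECT (2 rows):
stock.kind | orders.tag | orders.score
gold | D | 5
gold | B | 4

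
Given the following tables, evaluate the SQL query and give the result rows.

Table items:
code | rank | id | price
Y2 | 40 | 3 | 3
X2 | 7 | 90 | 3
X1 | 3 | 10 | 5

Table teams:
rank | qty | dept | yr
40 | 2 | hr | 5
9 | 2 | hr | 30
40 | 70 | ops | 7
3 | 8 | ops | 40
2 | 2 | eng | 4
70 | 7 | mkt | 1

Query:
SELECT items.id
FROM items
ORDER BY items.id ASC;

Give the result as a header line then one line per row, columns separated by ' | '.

After SELECT (3 rows):
items.id
3
90
10
After ORDER BY (3 rows):
items.id
3
10
90

== RESULT ==
items.id
3
10
90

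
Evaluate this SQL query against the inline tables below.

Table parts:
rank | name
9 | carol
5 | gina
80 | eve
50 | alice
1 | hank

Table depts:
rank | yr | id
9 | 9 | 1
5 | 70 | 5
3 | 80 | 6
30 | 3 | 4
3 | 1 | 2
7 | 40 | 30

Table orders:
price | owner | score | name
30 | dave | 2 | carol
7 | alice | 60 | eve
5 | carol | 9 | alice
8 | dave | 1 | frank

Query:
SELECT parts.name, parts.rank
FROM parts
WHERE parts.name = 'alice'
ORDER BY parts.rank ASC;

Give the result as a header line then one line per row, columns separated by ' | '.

After WHERE (1 rows):
parts.rank | parts.name
50 | alice
After SELECT (1 rows):
parts.name | parts.rank
alice | 50
After ORDER BY (1 rows):
parts.name | parts.rank
alice | 50

== RESULT ==
parts.name | parts.rank
alice | 50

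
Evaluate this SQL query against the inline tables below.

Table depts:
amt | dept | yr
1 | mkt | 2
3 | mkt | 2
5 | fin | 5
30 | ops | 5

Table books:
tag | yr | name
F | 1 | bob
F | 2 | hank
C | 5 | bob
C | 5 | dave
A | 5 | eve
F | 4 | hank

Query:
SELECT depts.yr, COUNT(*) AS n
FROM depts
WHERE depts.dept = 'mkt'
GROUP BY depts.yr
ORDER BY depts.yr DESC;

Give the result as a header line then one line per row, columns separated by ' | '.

== RESULT ==
depts.yr | n
2 | 2

Derivation:
After WHERE (2 rows):
depts.amt | depts.dept | depts.yr
1 | mkt | 2
3 | mkt | 2
After GROUP BY (1 rows):
depts.yr | n
2 | 2
After ORDER BY (1 rows):
depts.yr | n
2 | 2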